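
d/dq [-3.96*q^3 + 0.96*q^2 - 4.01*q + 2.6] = -11.88*q^2 + 1.92*q - 4.01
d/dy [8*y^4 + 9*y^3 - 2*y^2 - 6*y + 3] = 32*y^3 + 27*y^2 - 4*y - 6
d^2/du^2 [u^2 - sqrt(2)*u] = 2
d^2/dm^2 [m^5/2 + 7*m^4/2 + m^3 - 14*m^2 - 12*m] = 10*m^3 + 42*m^2 + 6*m - 28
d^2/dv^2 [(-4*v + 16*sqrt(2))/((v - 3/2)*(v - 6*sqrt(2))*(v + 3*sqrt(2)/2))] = 192*(-4*v^5 + 6*v^4 + 50*sqrt(2)*v^4 - 465*v^3 - 73*sqrt(2)*v^3 + 396*sqrt(2)*v^2 + 864*v^2 - 1458*sqrt(2)*v + 2106*v - 1944 + 2673*sqrt(2))/(32*v^9 - 432*sqrt(2)*v^8 - 144*v^8 + 2376*v^7 + 1944*sqrt(2)*v^7 - 9828*v^6 + 6804*sqrt(2)*v^6 - 42282*sqrt(2)*v^5 - 24300*v^5 - 74358*sqrt(2)*v^4 + 167670*v^4 - 449064*v^3 + 597051*sqrt(2)*v^3 - 944784*sqrt(2)*v^2 + 971028*v^2 - 1259712*v + 472392*sqrt(2)*v + 629856)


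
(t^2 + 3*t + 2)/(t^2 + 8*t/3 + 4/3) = 3*(t + 1)/(3*t + 2)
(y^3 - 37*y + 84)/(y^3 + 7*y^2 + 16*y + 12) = (y^3 - 37*y + 84)/(y^3 + 7*y^2 + 16*y + 12)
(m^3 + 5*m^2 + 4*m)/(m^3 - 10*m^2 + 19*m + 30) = m*(m + 4)/(m^2 - 11*m + 30)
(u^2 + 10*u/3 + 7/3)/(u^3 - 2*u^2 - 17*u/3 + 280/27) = 9*(u + 1)/(9*u^2 - 39*u + 40)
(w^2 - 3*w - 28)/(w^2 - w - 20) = (w - 7)/(w - 5)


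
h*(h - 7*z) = h^2 - 7*h*z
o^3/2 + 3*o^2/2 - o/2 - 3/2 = (o/2 + 1/2)*(o - 1)*(o + 3)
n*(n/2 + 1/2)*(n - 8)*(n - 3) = n^4/2 - 5*n^3 + 13*n^2/2 + 12*n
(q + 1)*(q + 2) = q^2 + 3*q + 2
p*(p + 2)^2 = p^3 + 4*p^2 + 4*p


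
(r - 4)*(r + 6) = r^2 + 2*r - 24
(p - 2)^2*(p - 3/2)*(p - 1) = p^4 - 13*p^3/2 + 31*p^2/2 - 16*p + 6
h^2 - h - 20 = (h - 5)*(h + 4)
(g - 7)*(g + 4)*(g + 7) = g^3 + 4*g^2 - 49*g - 196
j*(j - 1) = j^2 - j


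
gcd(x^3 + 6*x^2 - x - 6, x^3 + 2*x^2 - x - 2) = x^2 - 1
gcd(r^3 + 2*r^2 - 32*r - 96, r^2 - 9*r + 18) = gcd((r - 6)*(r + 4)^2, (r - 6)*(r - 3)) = r - 6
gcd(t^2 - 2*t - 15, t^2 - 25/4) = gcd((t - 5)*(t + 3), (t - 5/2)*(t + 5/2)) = 1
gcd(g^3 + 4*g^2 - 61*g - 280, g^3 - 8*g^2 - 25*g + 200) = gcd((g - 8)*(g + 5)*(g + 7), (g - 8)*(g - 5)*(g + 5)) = g^2 - 3*g - 40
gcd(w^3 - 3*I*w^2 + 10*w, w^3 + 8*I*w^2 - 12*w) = w^2 + 2*I*w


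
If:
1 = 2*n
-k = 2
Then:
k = -2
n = 1/2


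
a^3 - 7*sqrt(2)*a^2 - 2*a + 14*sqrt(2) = (a - 7*sqrt(2))*(a - sqrt(2))*(a + sqrt(2))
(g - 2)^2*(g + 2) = g^3 - 2*g^2 - 4*g + 8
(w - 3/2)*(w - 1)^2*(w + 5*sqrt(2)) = w^4 - 7*w^3/2 + 5*sqrt(2)*w^3 - 35*sqrt(2)*w^2/2 + 4*w^2 - 3*w/2 + 20*sqrt(2)*w - 15*sqrt(2)/2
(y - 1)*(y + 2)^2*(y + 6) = y^4 + 9*y^3 + 18*y^2 - 4*y - 24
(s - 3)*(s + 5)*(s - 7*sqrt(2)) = s^3 - 7*sqrt(2)*s^2 + 2*s^2 - 14*sqrt(2)*s - 15*s + 105*sqrt(2)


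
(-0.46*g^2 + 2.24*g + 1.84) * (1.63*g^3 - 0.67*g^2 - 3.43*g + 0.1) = -0.7498*g^5 + 3.9594*g^4 + 3.0762*g^3 - 8.962*g^2 - 6.0872*g + 0.184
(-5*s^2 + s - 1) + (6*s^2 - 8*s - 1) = s^2 - 7*s - 2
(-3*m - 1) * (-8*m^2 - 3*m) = 24*m^3 + 17*m^2 + 3*m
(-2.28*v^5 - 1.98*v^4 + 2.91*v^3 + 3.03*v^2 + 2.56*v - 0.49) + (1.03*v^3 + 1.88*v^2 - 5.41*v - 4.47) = -2.28*v^5 - 1.98*v^4 + 3.94*v^3 + 4.91*v^2 - 2.85*v - 4.96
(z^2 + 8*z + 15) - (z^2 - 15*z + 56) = 23*z - 41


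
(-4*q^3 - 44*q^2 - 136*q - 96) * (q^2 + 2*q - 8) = -4*q^5 - 52*q^4 - 192*q^3 - 16*q^2 + 896*q + 768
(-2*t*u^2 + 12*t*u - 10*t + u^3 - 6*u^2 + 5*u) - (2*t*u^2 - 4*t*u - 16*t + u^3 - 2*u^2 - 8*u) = -4*t*u^2 + 16*t*u + 6*t - 4*u^2 + 13*u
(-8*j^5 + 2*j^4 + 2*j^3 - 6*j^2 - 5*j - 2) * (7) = -56*j^5 + 14*j^4 + 14*j^3 - 42*j^2 - 35*j - 14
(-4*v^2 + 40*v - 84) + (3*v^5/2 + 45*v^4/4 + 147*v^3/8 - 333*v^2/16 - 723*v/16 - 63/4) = 3*v^5/2 + 45*v^4/4 + 147*v^3/8 - 397*v^2/16 - 83*v/16 - 399/4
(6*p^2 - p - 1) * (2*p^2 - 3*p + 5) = 12*p^4 - 20*p^3 + 31*p^2 - 2*p - 5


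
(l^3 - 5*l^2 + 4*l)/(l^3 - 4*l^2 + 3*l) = (l - 4)/(l - 3)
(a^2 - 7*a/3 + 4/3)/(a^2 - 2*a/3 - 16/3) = (-3*a^2 + 7*a - 4)/(-3*a^2 + 2*a + 16)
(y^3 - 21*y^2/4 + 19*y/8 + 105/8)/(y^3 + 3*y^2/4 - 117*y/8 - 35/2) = (2*y^2 - 13*y + 21)/(2*y^2 - y - 28)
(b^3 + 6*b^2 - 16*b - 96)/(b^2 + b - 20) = (b^2 + 10*b + 24)/(b + 5)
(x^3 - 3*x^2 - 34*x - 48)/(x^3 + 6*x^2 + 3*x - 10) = (x^2 - 5*x - 24)/(x^2 + 4*x - 5)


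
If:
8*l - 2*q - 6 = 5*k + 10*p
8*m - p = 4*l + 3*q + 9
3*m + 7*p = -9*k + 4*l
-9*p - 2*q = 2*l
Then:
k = 156*q/2567 - 348/2567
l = 41*q/5134 + 2673/5134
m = 53*q/151 + 207/151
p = -575*q/2567 - 297/2567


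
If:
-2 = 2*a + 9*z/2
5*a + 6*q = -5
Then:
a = -9*z/4 - 1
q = 15*z/8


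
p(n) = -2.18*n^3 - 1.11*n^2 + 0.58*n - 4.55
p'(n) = -6.54*n^2 - 2.22*n + 0.58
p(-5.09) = 251.22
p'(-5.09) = -157.56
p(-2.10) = 9.53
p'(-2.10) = -23.60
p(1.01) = -7.34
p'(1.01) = -8.33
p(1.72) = -17.93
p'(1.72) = -22.59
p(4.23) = -186.96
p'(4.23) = -125.83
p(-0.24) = -4.72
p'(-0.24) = 0.74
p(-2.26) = 13.63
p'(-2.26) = -27.81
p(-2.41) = 18.12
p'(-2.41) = -32.05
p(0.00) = -4.55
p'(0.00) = 0.58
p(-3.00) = 42.58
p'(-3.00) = -51.62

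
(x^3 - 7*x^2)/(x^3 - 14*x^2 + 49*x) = x/(x - 7)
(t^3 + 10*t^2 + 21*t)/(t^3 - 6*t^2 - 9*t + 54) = t*(t + 7)/(t^2 - 9*t + 18)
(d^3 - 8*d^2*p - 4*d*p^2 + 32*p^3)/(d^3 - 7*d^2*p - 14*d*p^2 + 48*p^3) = (d + 2*p)/(d + 3*p)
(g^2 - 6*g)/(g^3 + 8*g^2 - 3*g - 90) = g*(g - 6)/(g^3 + 8*g^2 - 3*g - 90)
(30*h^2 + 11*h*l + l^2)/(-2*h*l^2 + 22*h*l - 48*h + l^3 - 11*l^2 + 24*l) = (-30*h^2 - 11*h*l - l^2)/(2*h*l^2 - 22*h*l + 48*h - l^3 + 11*l^2 - 24*l)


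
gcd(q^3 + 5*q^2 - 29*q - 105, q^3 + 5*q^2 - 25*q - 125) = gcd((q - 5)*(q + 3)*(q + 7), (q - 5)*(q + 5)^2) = q - 5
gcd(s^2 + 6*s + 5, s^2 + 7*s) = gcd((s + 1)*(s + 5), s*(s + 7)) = 1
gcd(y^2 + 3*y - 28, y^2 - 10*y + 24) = y - 4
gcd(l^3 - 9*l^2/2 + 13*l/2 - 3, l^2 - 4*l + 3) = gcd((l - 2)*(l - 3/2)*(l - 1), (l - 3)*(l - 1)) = l - 1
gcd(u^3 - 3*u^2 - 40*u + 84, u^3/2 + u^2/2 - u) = 1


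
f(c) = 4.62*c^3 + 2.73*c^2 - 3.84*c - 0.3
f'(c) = 13.86*c^2 + 5.46*c - 3.84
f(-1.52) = -4.38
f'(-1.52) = 19.88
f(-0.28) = 0.89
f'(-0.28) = -4.28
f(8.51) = 3012.01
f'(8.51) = 1046.37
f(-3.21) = -112.66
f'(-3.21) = 121.45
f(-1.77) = -10.57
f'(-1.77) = 29.92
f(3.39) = 198.04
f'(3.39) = 173.95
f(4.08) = 343.26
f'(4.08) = 249.16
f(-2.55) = -49.36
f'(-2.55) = 72.36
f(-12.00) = -7544.46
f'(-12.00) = 1926.48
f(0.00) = -0.30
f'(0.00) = -3.84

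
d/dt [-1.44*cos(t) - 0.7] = 1.44*sin(t)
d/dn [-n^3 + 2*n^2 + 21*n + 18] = -3*n^2 + 4*n + 21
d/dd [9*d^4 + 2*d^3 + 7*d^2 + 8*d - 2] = 36*d^3 + 6*d^2 + 14*d + 8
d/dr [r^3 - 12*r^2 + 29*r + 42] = 3*r^2 - 24*r + 29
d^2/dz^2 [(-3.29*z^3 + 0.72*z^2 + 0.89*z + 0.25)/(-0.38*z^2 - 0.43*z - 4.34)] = (4.44089209850063e-16*z^5 + 4.44089209850063e-16*z^4 - 9.65682999999999*z^3 + 43.746732*z^2 + 380.376372*z - 23.069278)/(0.054872*z^6 + 0.186276*z^5 + 2.090874*z^4 + 4.334443*z^3 + 23.879982*z^2 + 24.297924*z + 81.746504)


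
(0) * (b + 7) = 0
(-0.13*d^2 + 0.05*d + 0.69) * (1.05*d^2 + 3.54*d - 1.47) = -0.1365*d^4 - 0.4077*d^3 + 1.0926*d^2 + 2.3691*d - 1.0143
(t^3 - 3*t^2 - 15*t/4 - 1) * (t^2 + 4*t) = t^5 + t^4 - 63*t^3/4 - 16*t^2 - 4*t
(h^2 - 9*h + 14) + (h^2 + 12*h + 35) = 2*h^2 + 3*h + 49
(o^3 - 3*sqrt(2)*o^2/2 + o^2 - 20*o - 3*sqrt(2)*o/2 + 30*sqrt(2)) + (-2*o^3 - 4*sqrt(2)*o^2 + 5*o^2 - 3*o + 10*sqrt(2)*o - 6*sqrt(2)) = -o^3 - 11*sqrt(2)*o^2/2 + 6*o^2 - 23*o + 17*sqrt(2)*o/2 + 24*sqrt(2)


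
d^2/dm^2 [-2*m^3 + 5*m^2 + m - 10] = 10 - 12*m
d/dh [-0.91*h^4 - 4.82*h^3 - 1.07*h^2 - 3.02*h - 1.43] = -3.64*h^3 - 14.46*h^2 - 2.14*h - 3.02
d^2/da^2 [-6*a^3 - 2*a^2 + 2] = -36*a - 4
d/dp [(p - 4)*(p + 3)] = 2*p - 1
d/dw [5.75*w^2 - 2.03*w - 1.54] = 11.5*w - 2.03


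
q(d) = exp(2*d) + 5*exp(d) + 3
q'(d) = 2*exp(2*d) + 5*exp(d)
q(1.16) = 29.13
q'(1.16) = 36.30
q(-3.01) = 3.25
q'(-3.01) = 0.25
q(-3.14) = 3.22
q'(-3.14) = 0.22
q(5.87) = 127266.58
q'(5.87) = 252755.92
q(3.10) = 606.74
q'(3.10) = 1096.49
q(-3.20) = 3.21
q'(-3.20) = 0.21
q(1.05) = 25.45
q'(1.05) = 30.62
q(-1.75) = 3.90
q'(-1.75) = 0.93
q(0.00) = 9.00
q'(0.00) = 7.00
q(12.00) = 26489935906.80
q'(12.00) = 52979058033.64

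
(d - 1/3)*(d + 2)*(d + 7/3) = d^3 + 4*d^2 + 29*d/9 - 14/9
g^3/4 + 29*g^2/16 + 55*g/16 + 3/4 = (g/4 + 1)*(g + 1/4)*(g + 3)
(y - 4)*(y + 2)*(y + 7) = y^3 + 5*y^2 - 22*y - 56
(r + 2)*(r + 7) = r^2 + 9*r + 14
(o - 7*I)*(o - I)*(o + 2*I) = o^3 - 6*I*o^2 + 9*o - 14*I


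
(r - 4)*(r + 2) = r^2 - 2*r - 8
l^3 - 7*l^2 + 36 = (l - 6)*(l - 3)*(l + 2)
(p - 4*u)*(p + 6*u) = p^2 + 2*p*u - 24*u^2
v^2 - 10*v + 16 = (v - 8)*(v - 2)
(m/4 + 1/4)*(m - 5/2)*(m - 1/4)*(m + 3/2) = m^4/4 - m^3/16 - 19*m^2/16 - 41*m/64 + 15/64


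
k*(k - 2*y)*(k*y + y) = k^3*y - 2*k^2*y^2 + k^2*y - 2*k*y^2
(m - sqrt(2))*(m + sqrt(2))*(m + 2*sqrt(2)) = m^3 + 2*sqrt(2)*m^2 - 2*m - 4*sqrt(2)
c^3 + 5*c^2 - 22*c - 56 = (c - 4)*(c + 2)*(c + 7)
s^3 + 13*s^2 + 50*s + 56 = (s + 2)*(s + 4)*(s + 7)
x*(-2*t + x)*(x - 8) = -2*t*x^2 + 16*t*x + x^3 - 8*x^2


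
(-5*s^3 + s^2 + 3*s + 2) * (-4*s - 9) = 20*s^4 + 41*s^3 - 21*s^2 - 35*s - 18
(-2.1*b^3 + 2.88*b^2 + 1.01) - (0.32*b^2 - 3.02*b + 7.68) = -2.1*b^3 + 2.56*b^2 + 3.02*b - 6.67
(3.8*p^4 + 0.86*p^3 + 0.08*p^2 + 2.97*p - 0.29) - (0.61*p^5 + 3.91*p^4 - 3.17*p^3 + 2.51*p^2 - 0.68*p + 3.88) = -0.61*p^5 - 0.11*p^4 + 4.03*p^3 - 2.43*p^2 + 3.65*p - 4.17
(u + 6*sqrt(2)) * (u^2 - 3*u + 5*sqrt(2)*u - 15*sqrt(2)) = u^3 - 3*u^2 + 11*sqrt(2)*u^2 - 33*sqrt(2)*u + 60*u - 180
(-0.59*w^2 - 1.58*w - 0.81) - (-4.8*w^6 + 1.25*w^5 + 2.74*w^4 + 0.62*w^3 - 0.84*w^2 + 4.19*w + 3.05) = 4.8*w^6 - 1.25*w^5 - 2.74*w^4 - 0.62*w^3 + 0.25*w^2 - 5.77*w - 3.86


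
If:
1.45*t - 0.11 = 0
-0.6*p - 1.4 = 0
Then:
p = -2.33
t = 0.08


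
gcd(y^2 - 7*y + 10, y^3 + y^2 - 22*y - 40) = y - 5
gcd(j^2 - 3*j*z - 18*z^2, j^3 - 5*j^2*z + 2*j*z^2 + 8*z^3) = 1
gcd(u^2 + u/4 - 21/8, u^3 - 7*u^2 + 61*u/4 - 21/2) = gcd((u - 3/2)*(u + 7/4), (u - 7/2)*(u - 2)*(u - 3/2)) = u - 3/2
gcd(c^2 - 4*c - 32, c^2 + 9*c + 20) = c + 4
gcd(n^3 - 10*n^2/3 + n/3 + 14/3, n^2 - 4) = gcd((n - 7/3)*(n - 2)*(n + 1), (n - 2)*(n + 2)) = n - 2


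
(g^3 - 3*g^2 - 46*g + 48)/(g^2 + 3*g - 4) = (g^2 - 2*g - 48)/(g + 4)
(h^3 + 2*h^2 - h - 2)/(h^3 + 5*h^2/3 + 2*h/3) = 3*(h^2 + h - 2)/(h*(3*h + 2))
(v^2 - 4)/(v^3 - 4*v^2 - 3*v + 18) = (v - 2)/(v^2 - 6*v + 9)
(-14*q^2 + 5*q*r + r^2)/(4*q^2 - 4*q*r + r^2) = (-7*q - r)/(2*q - r)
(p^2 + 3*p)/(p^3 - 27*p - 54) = p/(p^2 - 3*p - 18)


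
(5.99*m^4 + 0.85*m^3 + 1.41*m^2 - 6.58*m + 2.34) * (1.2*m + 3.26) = 7.188*m^5 + 20.5474*m^4 + 4.463*m^3 - 3.2994*m^2 - 18.6428*m + 7.6284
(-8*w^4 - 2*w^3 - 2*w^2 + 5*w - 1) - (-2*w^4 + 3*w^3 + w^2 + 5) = -6*w^4 - 5*w^3 - 3*w^2 + 5*w - 6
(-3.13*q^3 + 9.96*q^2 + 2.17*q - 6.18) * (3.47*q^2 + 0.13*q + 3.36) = -10.8611*q^5 + 34.1543*q^4 - 1.6921*q^3 + 12.3031*q^2 + 6.4878*q - 20.7648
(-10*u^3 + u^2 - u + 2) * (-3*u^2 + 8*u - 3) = 30*u^5 - 83*u^4 + 41*u^3 - 17*u^2 + 19*u - 6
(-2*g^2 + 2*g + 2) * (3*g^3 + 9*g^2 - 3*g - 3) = -6*g^5 - 12*g^4 + 30*g^3 + 18*g^2 - 12*g - 6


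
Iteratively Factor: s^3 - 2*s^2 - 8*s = (s - 4)*(s^2 + 2*s) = (s - 4)*(s + 2)*(s)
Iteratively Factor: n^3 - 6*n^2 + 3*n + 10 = (n - 2)*(n^2 - 4*n - 5) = (n - 2)*(n + 1)*(n - 5)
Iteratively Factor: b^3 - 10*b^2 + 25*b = (b)*(b^2 - 10*b + 25) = b*(b - 5)*(b - 5)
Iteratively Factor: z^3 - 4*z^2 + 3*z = (z)*(z^2 - 4*z + 3) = z*(z - 3)*(z - 1)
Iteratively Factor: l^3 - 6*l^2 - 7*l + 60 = (l + 3)*(l^2 - 9*l + 20) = (l - 4)*(l + 3)*(l - 5)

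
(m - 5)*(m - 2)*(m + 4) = m^3 - 3*m^2 - 18*m + 40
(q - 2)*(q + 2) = q^2 - 4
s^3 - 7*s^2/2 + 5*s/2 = s*(s - 5/2)*(s - 1)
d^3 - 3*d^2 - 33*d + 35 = (d - 7)*(d - 1)*(d + 5)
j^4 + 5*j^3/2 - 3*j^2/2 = j^2*(j - 1/2)*(j + 3)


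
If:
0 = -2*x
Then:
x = 0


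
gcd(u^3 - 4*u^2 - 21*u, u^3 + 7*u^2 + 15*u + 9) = u + 3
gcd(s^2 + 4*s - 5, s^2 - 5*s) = 1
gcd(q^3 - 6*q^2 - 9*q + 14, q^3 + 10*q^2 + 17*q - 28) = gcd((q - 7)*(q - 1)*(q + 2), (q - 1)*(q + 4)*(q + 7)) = q - 1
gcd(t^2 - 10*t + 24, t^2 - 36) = t - 6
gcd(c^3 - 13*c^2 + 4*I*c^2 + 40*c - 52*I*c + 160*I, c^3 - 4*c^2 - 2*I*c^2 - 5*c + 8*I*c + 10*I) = c - 5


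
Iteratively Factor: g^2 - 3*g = (g - 3)*(g)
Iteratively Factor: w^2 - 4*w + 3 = (w - 3)*(w - 1)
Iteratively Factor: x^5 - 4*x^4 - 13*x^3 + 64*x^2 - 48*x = (x - 1)*(x^4 - 3*x^3 - 16*x^2 + 48*x) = (x - 4)*(x - 1)*(x^3 + x^2 - 12*x) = (x - 4)*(x - 1)*(x + 4)*(x^2 - 3*x) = x*(x - 4)*(x - 1)*(x + 4)*(x - 3)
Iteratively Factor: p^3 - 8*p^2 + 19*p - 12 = (p - 3)*(p^2 - 5*p + 4) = (p - 3)*(p - 1)*(p - 4)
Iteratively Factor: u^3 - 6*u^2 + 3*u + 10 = (u + 1)*(u^2 - 7*u + 10) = (u - 5)*(u + 1)*(u - 2)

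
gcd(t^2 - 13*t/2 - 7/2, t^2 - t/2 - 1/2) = t + 1/2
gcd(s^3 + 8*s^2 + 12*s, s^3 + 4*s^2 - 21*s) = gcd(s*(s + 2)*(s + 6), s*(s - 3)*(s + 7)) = s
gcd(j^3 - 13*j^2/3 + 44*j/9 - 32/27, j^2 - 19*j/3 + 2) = j - 1/3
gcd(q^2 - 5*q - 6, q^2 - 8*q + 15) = 1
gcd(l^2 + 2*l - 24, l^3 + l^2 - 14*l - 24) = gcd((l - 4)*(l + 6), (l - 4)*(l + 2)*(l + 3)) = l - 4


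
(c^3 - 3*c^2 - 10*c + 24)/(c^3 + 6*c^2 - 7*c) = (c^3 - 3*c^2 - 10*c + 24)/(c*(c^2 + 6*c - 7))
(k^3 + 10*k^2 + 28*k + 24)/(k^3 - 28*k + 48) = (k^2 + 4*k + 4)/(k^2 - 6*k + 8)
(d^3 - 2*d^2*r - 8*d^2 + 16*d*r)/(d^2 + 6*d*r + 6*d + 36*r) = d*(d^2 - 2*d*r - 8*d + 16*r)/(d^2 + 6*d*r + 6*d + 36*r)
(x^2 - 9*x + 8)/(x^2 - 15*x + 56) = (x - 1)/(x - 7)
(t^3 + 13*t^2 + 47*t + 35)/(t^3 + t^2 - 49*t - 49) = (t + 5)/(t - 7)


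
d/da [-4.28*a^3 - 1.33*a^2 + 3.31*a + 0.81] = -12.84*a^2 - 2.66*a + 3.31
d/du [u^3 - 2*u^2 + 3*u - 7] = 3*u^2 - 4*u + 3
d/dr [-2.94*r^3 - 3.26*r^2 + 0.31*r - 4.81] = -8.82*r^2 - 6.52*r + 0.31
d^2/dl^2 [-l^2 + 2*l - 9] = -2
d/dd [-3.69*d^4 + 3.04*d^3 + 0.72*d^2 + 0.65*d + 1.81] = -14.76*d^3 + 9.12*d^2 + 1.44*d + 0.65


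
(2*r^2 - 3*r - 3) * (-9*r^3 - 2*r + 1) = -18*r^5 + 27*r^4 + 23*r^3 + 8*r^2 + 3*r - 3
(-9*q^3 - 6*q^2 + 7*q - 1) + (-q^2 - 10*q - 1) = -9*q^3 - 7*q^2 - 3*q - 2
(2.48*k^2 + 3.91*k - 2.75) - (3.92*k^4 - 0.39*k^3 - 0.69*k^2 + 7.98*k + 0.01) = -3.92*k^4 + 0.39*k^3 + 3.17*k^2 - 4.07*k - 2.76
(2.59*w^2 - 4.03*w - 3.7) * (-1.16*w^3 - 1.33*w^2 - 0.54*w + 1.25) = -3.0044*w^5 + 1.2301*w^4 + 8.2533*w^3 + 10.3347*w^2 - 3.0395*w - 4.625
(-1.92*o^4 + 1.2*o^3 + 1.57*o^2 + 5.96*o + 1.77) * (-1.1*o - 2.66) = 2.112*o^5 + 3.7872*o^4 - 4.919*o^3 - 10.7322*o^2 - 17.8006*o - 4.7082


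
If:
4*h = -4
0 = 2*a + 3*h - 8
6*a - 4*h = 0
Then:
No Solution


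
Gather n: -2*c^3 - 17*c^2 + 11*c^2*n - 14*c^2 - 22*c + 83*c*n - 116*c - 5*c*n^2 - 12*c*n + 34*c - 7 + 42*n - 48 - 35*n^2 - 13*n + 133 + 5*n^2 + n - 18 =-2*c^3 - 31*c^2 - 104*c + n^2*(-5*c - 30) + n*(11*c^2 + 71*c + 30) + 60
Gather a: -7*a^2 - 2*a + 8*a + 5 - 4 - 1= -7*a^2 + 6*a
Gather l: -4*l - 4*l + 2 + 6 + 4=12 - 8*l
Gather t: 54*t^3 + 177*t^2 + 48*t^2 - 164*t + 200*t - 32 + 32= 54*t^3 + 225*t^2 + 36*t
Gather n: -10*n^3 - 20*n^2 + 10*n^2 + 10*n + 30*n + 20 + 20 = -10*n^3 - 10*n^2 + 40*n + 40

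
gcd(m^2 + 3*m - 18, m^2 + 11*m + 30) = m + 6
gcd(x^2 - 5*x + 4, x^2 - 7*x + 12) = x - 4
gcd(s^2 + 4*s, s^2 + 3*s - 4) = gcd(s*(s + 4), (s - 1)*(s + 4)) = s + 4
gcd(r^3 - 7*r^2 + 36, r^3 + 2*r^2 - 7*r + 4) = 1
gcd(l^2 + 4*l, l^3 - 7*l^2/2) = l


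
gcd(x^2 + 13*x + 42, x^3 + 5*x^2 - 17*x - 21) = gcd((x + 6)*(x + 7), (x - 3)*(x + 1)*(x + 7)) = x + 7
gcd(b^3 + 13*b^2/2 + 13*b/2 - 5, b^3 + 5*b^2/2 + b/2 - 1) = b^2 + 3*b/2 - 1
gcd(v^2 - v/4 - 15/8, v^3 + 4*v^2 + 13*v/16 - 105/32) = v + 5/4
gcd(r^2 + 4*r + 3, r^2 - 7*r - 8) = r + 1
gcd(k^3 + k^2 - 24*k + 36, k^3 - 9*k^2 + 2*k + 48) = k - 3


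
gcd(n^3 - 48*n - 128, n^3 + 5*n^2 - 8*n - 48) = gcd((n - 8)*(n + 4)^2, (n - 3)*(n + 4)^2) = n^2 + 8*n + 16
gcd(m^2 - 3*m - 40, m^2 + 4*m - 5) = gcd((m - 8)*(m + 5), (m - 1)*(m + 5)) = m + 5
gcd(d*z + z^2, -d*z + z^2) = z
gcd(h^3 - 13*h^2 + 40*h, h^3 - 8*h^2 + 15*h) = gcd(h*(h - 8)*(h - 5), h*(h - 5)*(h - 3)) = h^2 - 5*h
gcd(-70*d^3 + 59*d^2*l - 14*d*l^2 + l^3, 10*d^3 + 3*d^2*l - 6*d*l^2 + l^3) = 10*d^2 - 7*d*l + l^2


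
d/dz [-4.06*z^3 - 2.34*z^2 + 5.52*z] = -12.18*z^2 - 4.68*z + 5.52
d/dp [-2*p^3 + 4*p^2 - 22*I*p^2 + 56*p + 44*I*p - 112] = -6*p^2 + p*(8 - 44*I) + 56 + 44*I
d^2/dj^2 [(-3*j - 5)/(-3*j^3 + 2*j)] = 2*(81*j^5 + 270*j^4 + 18*j^3 - 90*j^2 + 20)/(j^3*(27*j^6 - 54*j^4 + 36*j^2 - 8))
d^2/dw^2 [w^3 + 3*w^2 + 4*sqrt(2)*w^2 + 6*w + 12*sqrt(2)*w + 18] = 6*w + 6 + 8*sqrt(2)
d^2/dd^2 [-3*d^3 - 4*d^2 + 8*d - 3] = -18*d - 8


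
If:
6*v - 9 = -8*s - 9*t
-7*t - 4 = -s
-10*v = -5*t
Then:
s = 111/68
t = -23/68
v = -23/136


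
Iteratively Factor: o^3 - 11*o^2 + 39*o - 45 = (o - 3)*(o^2 - 8*o + 15) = (o - 3)^2*(o - 5)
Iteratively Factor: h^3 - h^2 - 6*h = (h + 2)*(h^2 - 3*h) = (h - 3)*(h + 2)*(h)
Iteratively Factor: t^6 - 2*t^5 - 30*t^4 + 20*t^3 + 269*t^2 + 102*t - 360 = (t + 2)*(t^5 - 4*t^4 - 22*t^3 + 64*t^2 + 141*t - 180) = (t - 5)*(t + 2)*(t^4 + t^3 - 17*t^2 - 21*t + 36) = (t - 5)*(t - 1)*(t + 2)*(t^3 + 2*t^2 - 15*t - 36) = (t - 5)*(t - 4)*(t - 1)*(t + 2)*(t^2 + 6*t + 9) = (t - 5)*(t - 4)*(t - 1)*(t + 2)*(t + 3)*(t + 3)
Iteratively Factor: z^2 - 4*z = (z - 4)*(z)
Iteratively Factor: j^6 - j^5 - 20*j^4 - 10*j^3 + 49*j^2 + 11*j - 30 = (j - 1)*(j^5 - 20*j^3 - 30*j^2 + 19*j + 30) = (j - 1)*(j + 3)*(j^4 - 3*j^3 - 11*j^2 + 3*j + 10) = (j - 1)*(j + 1)*(j + 3)*(j^3 - 4*j^2 - 7*j + 10) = (j - 5)*(j - 1)*(j + 1)*(j + 3)*(j^2 + j - 2) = (j - 5)*(j - 1)^2*(j + 1)*(j + 3)*(j + 2)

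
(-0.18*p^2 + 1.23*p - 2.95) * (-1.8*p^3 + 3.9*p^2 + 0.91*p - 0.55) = 0.324*p^5 - 2.916*p^4 + 9.9432*p^3 - 10.2867*p^2 - 3.361*p + 1.6225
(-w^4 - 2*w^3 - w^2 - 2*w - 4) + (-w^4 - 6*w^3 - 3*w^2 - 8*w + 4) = -2*w^4 - 8*w^3 - 4*w^2 - 10*w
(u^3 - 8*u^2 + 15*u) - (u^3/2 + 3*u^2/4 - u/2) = u^3/2 - 35*u^2/4 + 31*u/2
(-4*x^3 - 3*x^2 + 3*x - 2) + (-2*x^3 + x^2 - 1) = -6*x^3 - 2*x^2 + 3*x - 3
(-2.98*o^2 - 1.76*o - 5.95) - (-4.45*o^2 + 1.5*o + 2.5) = 1.47*o^2 - 3.26*o - 8.45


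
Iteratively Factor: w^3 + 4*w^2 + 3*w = (w)*(w^2 + 4*w + 3) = w*(w + 3)*(w + 1)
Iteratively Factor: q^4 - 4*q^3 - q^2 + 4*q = (q + 1)*(q^3 - 5*q^2 + 4*q) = q*(q + 1)*(q^2 - 5*q + 4) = q*(q - 4)*(q + 1)*(q - 1)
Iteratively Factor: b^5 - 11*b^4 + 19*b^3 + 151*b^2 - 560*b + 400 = (b - 5)*(b^4 - 6*b^3 - 11*b^2 + 96*b - 80) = (b - 5)*(b - 1)*(b^3 - 5*b^2 - 16*b + 80) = (b - 5)^2*(b - 1)*(b^2 - 16) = (b - 5)^2*(b - 1)*(b + 4)*(b - 4)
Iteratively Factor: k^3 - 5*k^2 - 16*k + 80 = (k - 4)*(k^2 - k - 20) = (k - 4)*(k + 4)*(k - 5)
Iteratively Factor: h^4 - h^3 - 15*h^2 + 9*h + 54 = (h + 3)*(h^3 - 4*h^2 - 3*h + 18) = (h - 3)*(h + 3)*(h^2 - h - 6) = (h - 3)^2*(h + 3)*(h + 2)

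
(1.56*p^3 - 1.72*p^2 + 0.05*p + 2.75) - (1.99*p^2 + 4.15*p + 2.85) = 1.56*p^3 - 3.71*p^2 - 4.1*p - 0.1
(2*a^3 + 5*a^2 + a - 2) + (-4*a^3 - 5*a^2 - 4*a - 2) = -2*a^3 - 3*a - 4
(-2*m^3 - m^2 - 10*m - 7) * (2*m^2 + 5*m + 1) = -4*m^5 - 12*m^4 - 27*m^3 - 65*m^2 - 45*m - 7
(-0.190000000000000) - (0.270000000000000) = -0.460000000000000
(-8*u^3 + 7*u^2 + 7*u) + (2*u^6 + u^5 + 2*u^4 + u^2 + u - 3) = 2*u^6 + u^5 + 2*u^4 - 8*u^3 + 8*u^2 + 8*u - 3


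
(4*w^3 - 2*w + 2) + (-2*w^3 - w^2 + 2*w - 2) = 2*w^3 - w^2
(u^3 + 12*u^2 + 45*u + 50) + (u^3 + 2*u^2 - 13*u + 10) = 2*u^3 + 14*u^2 + 32*u + 60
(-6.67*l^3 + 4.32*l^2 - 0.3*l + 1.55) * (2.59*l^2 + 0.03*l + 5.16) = -17.2753*l^5 + 10.9887*l^4 - 35.0646*l^3 + 26.2967*l^2 - 1.5015*l + 7.998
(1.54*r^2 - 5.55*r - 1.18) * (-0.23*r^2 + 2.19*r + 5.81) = -0.3542*r^4 + 4.6491*r^3 - 2.9357*r^2 - 34.8297*r - 6.8558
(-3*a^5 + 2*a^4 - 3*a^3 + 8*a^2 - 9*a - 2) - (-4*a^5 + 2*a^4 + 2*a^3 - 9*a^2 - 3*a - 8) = a^5 - 5*a^3 + 17*a^2 - 6*a + 6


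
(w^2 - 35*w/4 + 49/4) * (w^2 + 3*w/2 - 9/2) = w^4 - 29*w^3/4 - 43*w^2/8 + 231*w/4 - 441/8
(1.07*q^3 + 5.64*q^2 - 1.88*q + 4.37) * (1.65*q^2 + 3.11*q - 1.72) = 1.7655*q^5 + 12.6337*q^4 + 12.598*q^3 - 8.3371*q^2 + 16.8243*q - 7.5164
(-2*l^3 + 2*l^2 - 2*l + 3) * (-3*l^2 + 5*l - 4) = 6*l^5 - 16*l^4 + 24*l^3 - 27*l^2 + 23*l - 12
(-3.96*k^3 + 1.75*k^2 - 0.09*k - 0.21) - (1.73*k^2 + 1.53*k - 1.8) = -3.96*k^3 + 0.02*k^2 - 1.62*k + 1.59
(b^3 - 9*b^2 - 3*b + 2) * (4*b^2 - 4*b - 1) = 4*b^5 - 40*b^4 + 23*b^3 + 29*b^2 - 5*b - 2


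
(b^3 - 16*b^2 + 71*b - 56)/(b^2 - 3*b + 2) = (b^2 - 15*b + 56)/(b - 2)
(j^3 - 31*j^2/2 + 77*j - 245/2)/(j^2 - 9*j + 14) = (2*j^2 - 17*j + 35)/(2*(j - 2))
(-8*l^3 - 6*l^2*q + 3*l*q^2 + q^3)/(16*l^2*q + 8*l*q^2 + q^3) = (-2*l^2 - l*q + q^2)/(q*(4*l + q))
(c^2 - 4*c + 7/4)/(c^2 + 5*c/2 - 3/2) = (c - 7/2)/(c + 3)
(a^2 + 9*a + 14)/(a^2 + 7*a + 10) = (a + 7)/(a + 5)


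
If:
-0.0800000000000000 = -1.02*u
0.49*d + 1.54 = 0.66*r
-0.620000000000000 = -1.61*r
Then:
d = -2.62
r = 0.39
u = 0.08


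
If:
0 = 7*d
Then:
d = 0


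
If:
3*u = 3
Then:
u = 1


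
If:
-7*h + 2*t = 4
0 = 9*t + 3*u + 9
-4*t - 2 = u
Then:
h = -2/7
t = 1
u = -6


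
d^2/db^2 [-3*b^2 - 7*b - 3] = -6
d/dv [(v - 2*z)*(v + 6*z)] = 2*v + 4*z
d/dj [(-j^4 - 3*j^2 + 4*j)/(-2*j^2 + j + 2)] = (-j*(4*j - 1)*(j^3 + 3*j - 4) + 2*(-2*j^2 + j + 2)*(-2*j^3 - 3*j + 2))/(-2*j^2 + j + 2)^2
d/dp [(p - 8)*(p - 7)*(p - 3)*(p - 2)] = 4*p^3 - 60*p^2 + 274*p - 370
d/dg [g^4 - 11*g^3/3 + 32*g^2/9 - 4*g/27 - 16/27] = 4*g^3 - 11*g^2 + 64*g/9 - 4/27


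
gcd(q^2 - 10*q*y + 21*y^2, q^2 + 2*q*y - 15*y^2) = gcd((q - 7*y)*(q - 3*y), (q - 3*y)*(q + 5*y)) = -q + 3*y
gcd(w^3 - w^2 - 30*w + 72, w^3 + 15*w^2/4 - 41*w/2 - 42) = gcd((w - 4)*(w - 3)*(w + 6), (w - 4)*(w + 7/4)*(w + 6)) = w^2 + 2*w - 24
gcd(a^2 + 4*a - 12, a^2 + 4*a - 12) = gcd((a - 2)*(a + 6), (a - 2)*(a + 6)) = a^2 + 4*a - 12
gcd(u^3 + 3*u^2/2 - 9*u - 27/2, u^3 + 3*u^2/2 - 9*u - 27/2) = u^3 + 3*u^2/2 - 9*u - 27/2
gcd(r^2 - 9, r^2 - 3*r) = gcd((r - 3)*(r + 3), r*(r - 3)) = r - 3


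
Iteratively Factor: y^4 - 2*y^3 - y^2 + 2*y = (y - 2)*(y^3 - y) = y*(y - 2)*(y^2 - 1) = y*(y - 2)*(y - 1)*(y + 1)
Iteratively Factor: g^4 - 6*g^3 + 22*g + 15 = (g - 3)*(g^3 - 3*g^2 - 9*g - 5) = (g - 3)*(g + 1)*(g^2 - 4*g - 5) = (g - 5)*(g - 3)*(g + 1)*(g + 1)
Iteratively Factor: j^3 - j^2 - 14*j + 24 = (j - 2)*(j^2 + j - 12) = (j - 2)*(j + 4)*(j - 3)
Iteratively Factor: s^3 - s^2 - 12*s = (s + 3)*(s^2 - 4*s) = s*(s + 3)*(s - 4)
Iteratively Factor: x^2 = (x)*(x)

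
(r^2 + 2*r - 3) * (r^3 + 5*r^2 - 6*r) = r^5 + 7*r^4 + r^3 - 27*r^2 + 18*r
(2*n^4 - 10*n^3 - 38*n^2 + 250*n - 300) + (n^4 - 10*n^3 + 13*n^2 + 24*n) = 3*n^4 - 20*n^3 - 25*n^2 + 274*n - 300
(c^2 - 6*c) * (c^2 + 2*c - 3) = c^4 - 4*c^3 - 15*c^2 + 18*c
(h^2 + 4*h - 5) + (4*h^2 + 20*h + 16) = 5*h^2 + 24*h + 11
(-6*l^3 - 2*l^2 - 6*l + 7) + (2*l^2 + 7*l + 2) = -6*l^3 + l + 9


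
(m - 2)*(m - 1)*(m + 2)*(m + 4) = m^4 + 3*m^3 - 8*m^2 - 12*m + 16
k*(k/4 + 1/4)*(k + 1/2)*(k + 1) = k^4/4 + 5*k^3/8 + k^2/2 + k/8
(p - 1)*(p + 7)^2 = p^3 + 13*p^2 + 35*p - 49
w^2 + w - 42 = (w - 6)*(w + 7)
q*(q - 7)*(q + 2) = q^3 - 5*q^2 - 14*q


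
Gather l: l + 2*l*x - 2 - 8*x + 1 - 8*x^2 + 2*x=l*(2*x + 1) - 8*x^2 - 6*x - 1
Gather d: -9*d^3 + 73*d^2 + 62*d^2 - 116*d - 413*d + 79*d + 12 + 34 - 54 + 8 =-9*d^3 + 135*d^2 - 450*d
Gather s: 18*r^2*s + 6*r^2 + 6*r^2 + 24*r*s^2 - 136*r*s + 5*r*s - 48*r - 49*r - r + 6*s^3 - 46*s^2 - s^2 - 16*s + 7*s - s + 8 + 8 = 12*r^2 - 98*r + 6*s^3 + s^2*(24*r - 47) + s*(18*r^2 - 131*r - 10) + 16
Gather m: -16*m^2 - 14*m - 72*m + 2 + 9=-16*m^2 - 86*m + 11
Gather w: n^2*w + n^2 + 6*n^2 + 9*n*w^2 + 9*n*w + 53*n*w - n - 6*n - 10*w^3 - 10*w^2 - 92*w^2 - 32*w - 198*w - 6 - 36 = 7*n^2 - 7*n - 10*w^3 + w^2*(9*n - 102) + w*(n^2 + 62*n - 230) - 42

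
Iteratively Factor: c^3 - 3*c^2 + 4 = (c - 2)*(c^2 - c - 2) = (c - 2)*(c + 1)*(c - 2)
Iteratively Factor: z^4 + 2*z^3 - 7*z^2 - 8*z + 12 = (z + 3)*(z^3 - z^2 - 4*z + 4) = (z + 2)*(z + 3)*(z^2 - 3*z + 2) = (z - 2)*(z + 2)*(z + 3)*(z - 1)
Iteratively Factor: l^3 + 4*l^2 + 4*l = (l + 2)*(l^2 + 2*l) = l*(l + 2)*(l + 2)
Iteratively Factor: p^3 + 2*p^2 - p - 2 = (p - 1)*(p^2 + 3*p + 2) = (p - 1)*(p + 1)*(p + 2)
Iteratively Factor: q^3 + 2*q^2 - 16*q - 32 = (q - 4)*(q^2 + 6*q + 8) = (q - 4)*(q + 2)*(q + 4)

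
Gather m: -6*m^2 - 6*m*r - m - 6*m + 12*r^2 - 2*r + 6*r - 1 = -6*m^2 + m*(-6*r - 7) + 12*r^2 + 4*r - 1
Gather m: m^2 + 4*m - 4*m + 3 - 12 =m^2 - 9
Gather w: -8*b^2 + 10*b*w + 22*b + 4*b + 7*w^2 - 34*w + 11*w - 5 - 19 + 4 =-8*b^2 + 26*b + 7*w^2 + w*(10*b - 23) - 20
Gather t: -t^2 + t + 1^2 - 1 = -t^2 + t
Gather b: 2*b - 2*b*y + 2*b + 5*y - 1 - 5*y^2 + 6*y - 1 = b*(4 - 2*y) - 5*y^2 + 11*y - 2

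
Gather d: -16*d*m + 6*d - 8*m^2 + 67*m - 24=d*(6 - 16*m) - 8*m^2 + 67*m - 24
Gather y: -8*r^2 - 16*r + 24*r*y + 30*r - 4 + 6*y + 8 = -8*r^2 + 14*r + y*(24*r + 6) + 4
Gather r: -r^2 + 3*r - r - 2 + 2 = -r^2 + 2*r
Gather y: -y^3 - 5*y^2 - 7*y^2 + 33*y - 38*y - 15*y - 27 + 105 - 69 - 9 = -y^3 - 12*y^2 - 20*y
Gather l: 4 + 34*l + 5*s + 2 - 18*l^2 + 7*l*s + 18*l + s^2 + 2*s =-18*l^2 + l*(7*s + 52) + s^2 + 7*s + 6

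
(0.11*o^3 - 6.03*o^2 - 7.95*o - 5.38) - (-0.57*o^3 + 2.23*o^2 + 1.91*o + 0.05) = 0.68*o^3 - 8.26*o^2 - 9.86*o - 5.43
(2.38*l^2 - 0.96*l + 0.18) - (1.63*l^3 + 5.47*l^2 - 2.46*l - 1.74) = -1.63*l^3 - 3.09*l^2 + 1.5*l + 1.92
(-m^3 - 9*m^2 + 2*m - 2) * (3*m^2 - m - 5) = -3*m^5 - 26*m^4 + 20*m^3 + 37*m^2 - 8*m + 10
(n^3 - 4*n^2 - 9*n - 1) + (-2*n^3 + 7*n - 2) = -n^3 - 4*n^2 - 2*n - 3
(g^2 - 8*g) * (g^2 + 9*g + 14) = g^4 + g^3 - 58*g^2 - 112*g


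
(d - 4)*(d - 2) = d^2 - 6*d + 8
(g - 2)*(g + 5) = g^2 + 3*g - 10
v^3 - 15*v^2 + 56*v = v*(v - 8)*(v - 7)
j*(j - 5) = j^2 - 5*j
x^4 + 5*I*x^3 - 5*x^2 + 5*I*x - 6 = (x - I)*(x + I)*(x + 2*I)*(x + 3*I)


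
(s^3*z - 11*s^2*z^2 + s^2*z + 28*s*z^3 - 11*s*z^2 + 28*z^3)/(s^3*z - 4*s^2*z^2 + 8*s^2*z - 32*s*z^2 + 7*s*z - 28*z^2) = (s - 7*z)/(s + 7)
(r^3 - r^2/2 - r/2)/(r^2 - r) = r + 1/2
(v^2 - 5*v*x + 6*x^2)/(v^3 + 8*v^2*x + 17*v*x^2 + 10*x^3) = (v^2 - 5*v*x + 6*x^2)/(v^3 + 8*v^2*x + 17*v*x^2 + 10*x^3)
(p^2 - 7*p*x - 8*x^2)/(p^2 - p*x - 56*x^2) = (p + x)/(p + 7*x)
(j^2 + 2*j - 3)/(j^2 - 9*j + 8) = (j + 3)/(j - 8)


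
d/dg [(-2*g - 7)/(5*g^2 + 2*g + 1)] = 2*(5*g^2 + 35*g + 6)/(25*g^4 + 20*g^3 + 14*g^2 + 4*g + 1)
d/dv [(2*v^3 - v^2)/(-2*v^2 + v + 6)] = v*(-4*v^3 + 4*v^2 + 35*v - 12)/(4*v^4 - 4*v^3 - 23*v^2 + 12*v + 36)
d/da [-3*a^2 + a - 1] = 1 - 6*a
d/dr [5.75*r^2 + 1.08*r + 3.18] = 11.5*r + 1.08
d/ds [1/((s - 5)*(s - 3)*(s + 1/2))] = 4*(-3*s^2 + 15*s - 11)/(4*s^6 - 60*s^5 + 313*s^4 - 600*s^3 + 34*s^2 + 660*s + 225)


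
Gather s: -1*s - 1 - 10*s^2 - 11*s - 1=-10*s^2 - 12*s - 2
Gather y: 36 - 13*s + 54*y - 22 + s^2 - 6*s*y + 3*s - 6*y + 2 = s^2 - 10*s + y*(48 - 6*s) + 16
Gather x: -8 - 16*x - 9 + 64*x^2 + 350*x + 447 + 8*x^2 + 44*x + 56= 72*x^2 + 378*x + 486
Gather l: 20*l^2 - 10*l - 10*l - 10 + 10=20*l^2 - 20*l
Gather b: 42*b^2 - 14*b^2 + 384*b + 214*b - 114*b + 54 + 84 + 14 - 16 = 28*b^2 + 484*b + 136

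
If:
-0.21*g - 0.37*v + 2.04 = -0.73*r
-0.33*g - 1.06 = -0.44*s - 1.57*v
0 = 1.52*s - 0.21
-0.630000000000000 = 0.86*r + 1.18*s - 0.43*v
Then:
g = 6.46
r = 0.08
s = 0.14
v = 1.99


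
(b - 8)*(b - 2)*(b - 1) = b^3 - 11*b^2 + 26*b - 16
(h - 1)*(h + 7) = h^2 + 6*h - 7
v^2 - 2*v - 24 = (v - 6)*(v + 4)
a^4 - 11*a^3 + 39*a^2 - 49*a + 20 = (a - 5)*(a - 4)*(a - 1)^2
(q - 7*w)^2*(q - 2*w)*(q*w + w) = q^4*w - 16*q^3*w^2 + q^3*w + 77*q^2*w^3 - 16*q^2*w^2 - 98*q*w^4 + 77*q*w^3 - 98*w^4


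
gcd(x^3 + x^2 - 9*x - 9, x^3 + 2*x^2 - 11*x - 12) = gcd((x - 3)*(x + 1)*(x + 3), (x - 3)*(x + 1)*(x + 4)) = x^2 - 2*x - 3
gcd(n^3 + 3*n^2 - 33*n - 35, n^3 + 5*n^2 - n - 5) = n + 1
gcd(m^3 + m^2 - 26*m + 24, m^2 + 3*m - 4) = m - 1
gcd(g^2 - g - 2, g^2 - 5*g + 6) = g - 2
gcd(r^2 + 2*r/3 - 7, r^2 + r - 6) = r + 3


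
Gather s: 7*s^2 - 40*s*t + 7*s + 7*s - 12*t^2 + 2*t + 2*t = 7*s^2 + s*(14 - 40*t) - 12*t^2 + 4*t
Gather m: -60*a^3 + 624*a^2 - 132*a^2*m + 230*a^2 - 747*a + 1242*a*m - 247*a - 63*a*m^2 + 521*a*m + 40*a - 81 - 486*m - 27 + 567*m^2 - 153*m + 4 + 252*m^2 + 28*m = -60*a^3 + 854*a^2 - 954*a + m^2*(819 - 63*a) + m*(-132*a^2 + 1763*a - 611) - 104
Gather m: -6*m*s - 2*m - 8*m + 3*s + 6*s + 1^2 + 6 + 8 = m*(-6*s - 10) + 9*s + 15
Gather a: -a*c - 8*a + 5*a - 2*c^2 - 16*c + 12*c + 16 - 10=a*(-c - 3) - 2*c^2 - 4*c + 6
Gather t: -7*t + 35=35 - 7*t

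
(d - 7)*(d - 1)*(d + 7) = d^3 - d^2 - 49*d + 49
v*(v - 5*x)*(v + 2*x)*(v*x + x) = v^4*x - 3*v^3*x^2 + v^3*x - 10*v^2*x^3 - 3*v^2*x^2 - 10*v*x^3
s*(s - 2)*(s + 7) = s^3 + 5*s^2 - 14*s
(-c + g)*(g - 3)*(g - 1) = -c*g^2 + 4*c*g - 3*c + g^3 - 4*g^2 + 3*g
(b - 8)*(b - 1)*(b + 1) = b^3 - 8*b^2 - b + 8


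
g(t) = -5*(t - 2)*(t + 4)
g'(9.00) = -100.00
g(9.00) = -455.00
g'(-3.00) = 20.00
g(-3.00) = 25.00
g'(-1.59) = 5.90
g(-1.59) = 43.26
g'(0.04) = -10.40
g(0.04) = 39.59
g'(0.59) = -15.90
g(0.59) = 32.36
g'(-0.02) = -9.80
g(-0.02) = 40.20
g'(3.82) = -48.20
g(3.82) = -71.16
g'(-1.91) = 9.10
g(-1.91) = 40.86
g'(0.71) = -17.10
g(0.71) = 30.38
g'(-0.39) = -6.10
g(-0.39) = 43.14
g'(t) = -10*t - 10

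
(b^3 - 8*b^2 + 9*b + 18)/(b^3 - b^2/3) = 3*(b^3 - 8*b^2 + 9*b + 18)/(b^2*(3*b - 1))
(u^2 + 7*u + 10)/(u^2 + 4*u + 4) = (u + 5)/(u + 2)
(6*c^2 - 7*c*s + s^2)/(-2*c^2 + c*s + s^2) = (-6*c + s)/(2*c + s)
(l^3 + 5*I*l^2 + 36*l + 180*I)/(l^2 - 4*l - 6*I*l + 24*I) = (l^2 + 11*I*l - 30)/(l - 4)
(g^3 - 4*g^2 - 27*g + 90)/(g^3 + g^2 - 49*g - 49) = (g^3 - 4*g^2 - 27*g + 90)/(g^3 + g^2 - 49*g - 49)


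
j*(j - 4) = j^2 - 4*j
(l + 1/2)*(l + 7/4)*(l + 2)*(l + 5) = l^4 + 37*l^3/4 + 213*l^2/8 + 229*l/8 + 35/4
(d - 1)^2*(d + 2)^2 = d^4 + 2*d^3 - 3*d^2 - 4*d + 4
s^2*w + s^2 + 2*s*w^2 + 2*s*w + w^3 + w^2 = (s + w)^2*(w + 1)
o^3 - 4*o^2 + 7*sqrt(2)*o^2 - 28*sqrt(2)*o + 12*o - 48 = (o - 4)*(o + sqrt(2))*(o + 6*sqrt(2))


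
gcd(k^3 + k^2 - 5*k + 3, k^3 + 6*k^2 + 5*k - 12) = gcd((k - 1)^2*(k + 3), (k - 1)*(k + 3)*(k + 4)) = k^2 + 2*k - 3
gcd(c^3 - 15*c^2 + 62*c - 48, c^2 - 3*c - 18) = c - 6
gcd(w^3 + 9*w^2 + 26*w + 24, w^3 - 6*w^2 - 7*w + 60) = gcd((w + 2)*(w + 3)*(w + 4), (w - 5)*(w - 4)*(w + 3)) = w + 3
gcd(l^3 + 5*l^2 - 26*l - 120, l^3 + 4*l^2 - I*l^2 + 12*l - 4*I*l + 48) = l + 4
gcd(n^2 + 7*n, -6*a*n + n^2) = n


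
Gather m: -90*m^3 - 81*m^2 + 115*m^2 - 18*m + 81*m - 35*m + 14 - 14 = -90*m^3 + 34*m^2 + 28*m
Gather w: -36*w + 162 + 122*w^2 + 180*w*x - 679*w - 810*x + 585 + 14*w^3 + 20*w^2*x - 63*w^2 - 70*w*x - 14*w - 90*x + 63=14*w^3 + w^2*(20*x + 59) + w*(110*x - 729) - 900*x + 810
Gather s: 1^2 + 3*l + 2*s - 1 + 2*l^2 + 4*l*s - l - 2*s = 2*l^2 + 4*l*s + 2*l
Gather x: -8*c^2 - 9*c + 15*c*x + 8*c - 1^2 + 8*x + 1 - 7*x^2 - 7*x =-8*c^2 - c - 7*x^2 + x*(15*c + 1)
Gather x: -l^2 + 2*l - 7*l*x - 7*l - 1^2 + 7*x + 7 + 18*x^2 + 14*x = -l^2 - 5*l + 18*x^2 + x*(21 - 7*l) + 6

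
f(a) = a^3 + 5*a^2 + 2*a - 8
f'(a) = 3*a^2 + 10*a + 2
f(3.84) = 130.03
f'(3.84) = 84.64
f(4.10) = 153.17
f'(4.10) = 93.43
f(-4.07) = -0.73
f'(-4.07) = 10.99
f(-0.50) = -7.88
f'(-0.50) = -2.25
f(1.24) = 4.07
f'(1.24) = 19.01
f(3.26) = 86.30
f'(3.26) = 66.48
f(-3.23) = 4.01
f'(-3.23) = 1.00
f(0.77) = -3.04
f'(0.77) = 11.48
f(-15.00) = -2288.00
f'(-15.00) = 527.00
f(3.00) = 70.00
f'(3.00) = 59.00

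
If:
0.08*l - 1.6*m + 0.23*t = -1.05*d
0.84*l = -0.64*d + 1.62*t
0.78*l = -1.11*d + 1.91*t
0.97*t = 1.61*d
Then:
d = 0.00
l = 0.00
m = 0.00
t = 0.00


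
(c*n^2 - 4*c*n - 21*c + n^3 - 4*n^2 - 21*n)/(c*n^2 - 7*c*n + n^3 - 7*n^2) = (n + 3)/n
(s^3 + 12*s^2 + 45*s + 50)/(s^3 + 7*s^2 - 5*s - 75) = (s + 2)/(s - 3)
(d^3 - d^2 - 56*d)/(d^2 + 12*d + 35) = d*(d - 8)/(d + 5)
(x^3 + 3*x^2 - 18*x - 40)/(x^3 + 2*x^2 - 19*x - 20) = (x + 2)/(x + 1)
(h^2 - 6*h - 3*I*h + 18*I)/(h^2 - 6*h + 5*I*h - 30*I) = (h - 3*I)/(h + 5*I)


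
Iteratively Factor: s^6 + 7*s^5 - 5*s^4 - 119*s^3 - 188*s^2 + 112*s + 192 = (s + 4)*(s^5 + 3*s^4 - 17*s^3 - 51*s^2 + 16*s + 48) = (s + 1)*(s + 4)*(s^4 + 2*s^3 - 19*s^2 - 32*s + 48) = (s + 1)*(s + 3)*(s + 4)*(s^3 - s^2 - 16*s + 16) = (s + 1)*(s + 3)*(s + 4)^2*(s^2 - 5*s + 4) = (s - 4)*(s + 1)*(s + 3)*(s + 4)^2*(s - 1)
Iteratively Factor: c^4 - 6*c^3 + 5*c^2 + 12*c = (c + 1)*(c^3 - 7*c^2 + 12*c) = (c - 3)*(c + 1)*(c^2 - 4*c) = c*(c - 3)*(c + 1)*(c - 4)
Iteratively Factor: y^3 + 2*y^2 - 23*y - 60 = (y - 5)*(y^2 + 7*y + 12) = (y - 5)*(y + 4)*(y + 3)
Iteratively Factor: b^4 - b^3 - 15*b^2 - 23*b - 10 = (b - 5)*(b^3 + 4*b^2 + 5*b + 2) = (b - 5)*(b + 1)*(b^2 + 3*b + 2) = (b - 5)*(b + 1)^2*(b + 2)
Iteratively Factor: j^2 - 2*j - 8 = (j + 2)*(j - 4)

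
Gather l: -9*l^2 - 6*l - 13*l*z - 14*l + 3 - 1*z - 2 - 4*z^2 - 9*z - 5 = -9*l^2 + l*(-13*z - 20) - 4*z^2 - 10*z - 4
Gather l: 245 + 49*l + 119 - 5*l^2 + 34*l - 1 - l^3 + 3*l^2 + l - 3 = -l^3 - 2*l^2 + 84*l + 360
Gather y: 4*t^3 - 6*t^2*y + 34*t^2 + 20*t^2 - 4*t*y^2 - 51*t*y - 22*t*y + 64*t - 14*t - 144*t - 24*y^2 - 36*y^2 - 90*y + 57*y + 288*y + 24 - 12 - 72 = 4*t^3 + 54*t^2 - 94*t + y^2*(-4*t - 60) + y*(-6*t^2 - 73*t + 255) - 60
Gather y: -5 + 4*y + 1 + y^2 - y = y^2 + 3*y - 4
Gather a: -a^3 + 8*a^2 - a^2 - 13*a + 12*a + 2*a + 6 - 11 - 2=-a^3 + 7*a^2 + a - 7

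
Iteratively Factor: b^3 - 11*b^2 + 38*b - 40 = (b - 4)*(b^2 - 7*b + 10) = (b - 4)*(b - 2)*(b - 5)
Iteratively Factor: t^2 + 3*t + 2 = (t + 1)*(t + 2)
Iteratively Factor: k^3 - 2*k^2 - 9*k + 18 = (k - 2)*(k^2 - 9) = (k - 2)*(k + 3)*(k - 3)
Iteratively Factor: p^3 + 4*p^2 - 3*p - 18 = (p - 2)*(p^2 + 6*p + 9) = (p - 2)*(p + 3)*(p + 3)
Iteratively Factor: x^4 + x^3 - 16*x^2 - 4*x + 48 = (x + 4)*(x^3 - 3*x^2 - 4*x + 12) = (x - 3)*(x + 4)*(x^2 - 4) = (x - 3)*(x + 2)*(x + 4)*(x - 2)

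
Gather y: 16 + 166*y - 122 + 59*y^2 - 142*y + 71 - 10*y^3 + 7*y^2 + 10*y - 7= -10*y^3 + 66*y^2 + 34*y - 42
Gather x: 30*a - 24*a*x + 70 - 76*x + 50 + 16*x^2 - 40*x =30*a + 16*x^2 + x*(-24*a - 116) + 120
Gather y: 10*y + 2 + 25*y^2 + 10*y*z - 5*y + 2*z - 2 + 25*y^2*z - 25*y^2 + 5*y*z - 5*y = 25*y^2*z + 15*y*z + 2*z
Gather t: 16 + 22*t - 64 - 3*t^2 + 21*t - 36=-3*t^2 + 43*t - 84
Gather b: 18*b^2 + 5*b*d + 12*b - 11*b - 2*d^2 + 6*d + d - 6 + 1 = 18*b^2 + b*(5*d + 1) - 2*d^2 + 7*d - 5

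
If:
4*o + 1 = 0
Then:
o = -1/4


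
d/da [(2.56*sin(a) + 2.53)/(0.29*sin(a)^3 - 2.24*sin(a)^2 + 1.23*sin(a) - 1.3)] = (-1.4848*sin(a)^3 + 3.5333*sin(a)^2 + 11.3344*sin(a) - 6.4399)*cos(a)/(0.0841*sin(a)^6 - 1.2992*sin(a)^5 + 5.731*sin(a)^4 - 6.2644*sin(a)^3 + 7.3369*sin(a)^2 - 3.198*sin(a) + 1.69)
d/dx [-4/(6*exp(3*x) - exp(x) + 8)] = (72*exp(2*x) - 4)*exp(x)/(6*exp(3*x) - exp(x) + 8)^2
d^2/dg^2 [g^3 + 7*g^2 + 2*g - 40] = 6*g + 14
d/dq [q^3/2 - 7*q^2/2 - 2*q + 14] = 3*q^2/2 - 7*q - 2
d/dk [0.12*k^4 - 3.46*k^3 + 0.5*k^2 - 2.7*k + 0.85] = 0.48*k^3 - 10.38*k^2 + 1.0*k - 2.7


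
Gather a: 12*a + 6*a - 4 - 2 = 18*a - 6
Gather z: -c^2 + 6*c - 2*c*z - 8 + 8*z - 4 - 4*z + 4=-c^2 + 6*c + z*(4 - 2*c) - 8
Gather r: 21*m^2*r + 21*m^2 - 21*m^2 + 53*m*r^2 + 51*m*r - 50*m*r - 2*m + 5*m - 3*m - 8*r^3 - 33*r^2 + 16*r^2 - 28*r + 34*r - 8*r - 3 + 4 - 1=-8*r^3 + r^2*(53*m - 17) + r*(21*m^2 + m - 2)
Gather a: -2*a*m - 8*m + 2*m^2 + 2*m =-2*a*m + 2*m^2 - 6*m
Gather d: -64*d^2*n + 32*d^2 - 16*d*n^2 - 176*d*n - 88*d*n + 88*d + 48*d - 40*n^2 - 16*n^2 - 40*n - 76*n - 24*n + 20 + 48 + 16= d^2*(32 - 64*n) + d*(-16*n^2 - 264*n + 136) - 56*n^2 - 140*n + 84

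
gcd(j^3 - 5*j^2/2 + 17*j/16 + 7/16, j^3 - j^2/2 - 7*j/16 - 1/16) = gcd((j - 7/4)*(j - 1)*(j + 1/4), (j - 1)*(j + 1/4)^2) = j^2 - 3*j/4 - 1/4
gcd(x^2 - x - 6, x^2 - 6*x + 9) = x - 3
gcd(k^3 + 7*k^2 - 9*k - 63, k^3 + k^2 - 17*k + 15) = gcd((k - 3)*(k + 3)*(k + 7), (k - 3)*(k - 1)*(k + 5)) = k - 3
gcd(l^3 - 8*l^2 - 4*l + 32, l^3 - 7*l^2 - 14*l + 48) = l^2 - 10*l + 16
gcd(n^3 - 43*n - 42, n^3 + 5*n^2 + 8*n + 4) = n + 1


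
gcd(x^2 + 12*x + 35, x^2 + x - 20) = x + 5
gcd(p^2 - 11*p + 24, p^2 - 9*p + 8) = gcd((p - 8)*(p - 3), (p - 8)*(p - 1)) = p - 8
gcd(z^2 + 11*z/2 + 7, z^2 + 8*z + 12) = z + 2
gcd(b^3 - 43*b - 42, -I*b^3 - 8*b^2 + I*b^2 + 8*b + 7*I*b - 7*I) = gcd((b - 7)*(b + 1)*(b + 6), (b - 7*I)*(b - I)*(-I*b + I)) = 1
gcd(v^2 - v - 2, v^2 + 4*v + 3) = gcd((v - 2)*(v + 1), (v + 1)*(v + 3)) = v + 1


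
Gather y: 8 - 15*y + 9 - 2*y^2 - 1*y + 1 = -2*y^2 - 16*y + 18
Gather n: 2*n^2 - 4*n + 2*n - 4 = 2*n^2 - 2*n - 4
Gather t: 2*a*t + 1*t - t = 2*a*t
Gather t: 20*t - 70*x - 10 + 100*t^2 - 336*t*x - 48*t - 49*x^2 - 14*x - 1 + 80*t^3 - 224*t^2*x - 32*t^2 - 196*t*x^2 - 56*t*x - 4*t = 80*t^3 + t^2*(68 - 224*x) + t*(-196*x^2 - 392*x - 32) - 49*x^2 - 84*x - 11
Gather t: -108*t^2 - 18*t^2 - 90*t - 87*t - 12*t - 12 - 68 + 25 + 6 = -126*t^2 - 189*t - 49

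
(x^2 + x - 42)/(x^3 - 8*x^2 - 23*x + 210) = (x + 7)/(x^2 - 2*x - 35)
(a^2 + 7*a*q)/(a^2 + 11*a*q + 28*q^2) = a/(a + 4*q)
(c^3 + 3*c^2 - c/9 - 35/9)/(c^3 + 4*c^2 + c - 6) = (c^2 + 4*c + 35/9)/(c^2 + 5*c + 6)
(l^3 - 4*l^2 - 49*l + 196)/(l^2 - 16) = (l^2 - 49)/(l + 4)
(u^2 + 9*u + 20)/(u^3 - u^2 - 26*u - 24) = (u + 5)/(u^2 - 5*u - 6)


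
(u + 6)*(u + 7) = u^2 + 13*u + 42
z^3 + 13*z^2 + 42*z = z*(z + 6)*(z + 7)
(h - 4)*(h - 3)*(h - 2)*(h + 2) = h^4 - 7*h^3 + 8*h^2 + 28*h - 48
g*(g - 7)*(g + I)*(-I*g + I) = -I*g^4 + g^3 + 8*I*g^3 - 8*g^2 - 7*I*g^2 + 7*g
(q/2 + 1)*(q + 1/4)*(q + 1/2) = q^3/2 + 11*q^2/8 + 13*q/16 + 1/8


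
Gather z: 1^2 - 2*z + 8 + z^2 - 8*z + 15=z^2 - 10*z + 24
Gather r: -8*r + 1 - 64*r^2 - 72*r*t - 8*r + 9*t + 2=-64*r^2 + r*(-72*t - 16) + 9*t + 3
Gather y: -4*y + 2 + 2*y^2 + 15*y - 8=2*y^2 + 11*y - 6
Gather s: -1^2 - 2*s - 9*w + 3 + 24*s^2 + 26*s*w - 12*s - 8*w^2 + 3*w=24*s^2 + s*(26*w - 14) - 8*w^2 - 6*w + 2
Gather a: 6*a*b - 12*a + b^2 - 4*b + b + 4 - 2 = a*(6*b - 12) + b^2 - 3*b + 2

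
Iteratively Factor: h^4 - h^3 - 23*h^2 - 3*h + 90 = (h + 3)*(h^3 - 4*h^2 - 11*h + 30) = (h - 2)*(h + 3)*(h^2 - 2*h - 15) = (h - 2)*(h + 3)^2*(h - 5)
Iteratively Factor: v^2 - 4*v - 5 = (v - 5)*(v + 1)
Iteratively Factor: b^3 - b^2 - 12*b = (b - 4)*(b^2 + 3*b) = b*(b - 4)*(b + 3)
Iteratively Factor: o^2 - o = (o - 1)*(o)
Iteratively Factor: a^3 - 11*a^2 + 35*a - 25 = (a - 5)*(a^2 - 6*a + 5) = (a - 5)^2*(a - 1)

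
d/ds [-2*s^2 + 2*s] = 2 - 4*s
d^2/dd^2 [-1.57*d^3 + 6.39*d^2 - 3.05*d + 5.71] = 12.78 - 9.42*d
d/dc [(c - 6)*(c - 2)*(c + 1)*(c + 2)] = 4*c^3 - 15*c^2 - 20*c + 20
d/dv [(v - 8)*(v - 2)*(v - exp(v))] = (1 - exp(v))*(v - 8)*(v - 2) + (v - 8)*(v - exp(v)) + (v - 2)*(v - exp(v))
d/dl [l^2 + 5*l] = 2*l + 5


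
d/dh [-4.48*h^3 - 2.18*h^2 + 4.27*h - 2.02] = -13.44*h^2 - 4.36*h + 4.27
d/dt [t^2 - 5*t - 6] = 2*t - 5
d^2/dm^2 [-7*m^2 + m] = -14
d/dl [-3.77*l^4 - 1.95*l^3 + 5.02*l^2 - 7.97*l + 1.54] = -15.08*l^3 - 5.85*l^2 + 10.04*l - 7.97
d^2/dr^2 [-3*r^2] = -6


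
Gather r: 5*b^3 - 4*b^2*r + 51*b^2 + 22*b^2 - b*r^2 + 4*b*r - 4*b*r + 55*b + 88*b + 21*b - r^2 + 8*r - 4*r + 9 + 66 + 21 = 5*b^3 + 73*b^2 + 164*b + r^2*(-b - 1) + r*(4 - 4*b^2) + 96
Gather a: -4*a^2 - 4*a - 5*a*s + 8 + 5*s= -4*a^2 + a*(-5*s - 4) + 5*s + 8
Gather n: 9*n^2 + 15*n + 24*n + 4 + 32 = 9*n^2 + 39*n + 36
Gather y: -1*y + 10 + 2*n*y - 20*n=-20*n + y*(2*n - 1) + 10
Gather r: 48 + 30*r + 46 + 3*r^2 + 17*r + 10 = 3*r^2 + 47*r + 104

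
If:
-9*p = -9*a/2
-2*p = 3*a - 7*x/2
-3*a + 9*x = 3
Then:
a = 7/17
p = 7/34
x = 8/17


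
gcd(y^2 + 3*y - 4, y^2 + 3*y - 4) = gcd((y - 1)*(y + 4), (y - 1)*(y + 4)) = y^2 + 3*y - 4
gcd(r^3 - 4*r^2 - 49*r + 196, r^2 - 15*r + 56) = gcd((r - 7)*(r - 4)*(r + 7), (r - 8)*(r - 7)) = r - 7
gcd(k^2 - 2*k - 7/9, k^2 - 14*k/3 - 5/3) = k + 1/3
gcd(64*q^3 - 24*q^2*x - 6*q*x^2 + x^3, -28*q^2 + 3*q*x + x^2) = 1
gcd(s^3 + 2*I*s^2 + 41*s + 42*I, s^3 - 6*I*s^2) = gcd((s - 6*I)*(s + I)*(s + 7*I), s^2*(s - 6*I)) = s - 6*I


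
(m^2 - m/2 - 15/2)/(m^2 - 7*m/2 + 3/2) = (2*m + 5)/(2*m - 1)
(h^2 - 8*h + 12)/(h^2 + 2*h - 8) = (h - 6)/(h + 4)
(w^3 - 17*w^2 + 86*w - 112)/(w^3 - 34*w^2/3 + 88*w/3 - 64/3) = 3*(w - 7)/(3*w - 4)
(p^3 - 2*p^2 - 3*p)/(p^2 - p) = (p^2 - 2*p - 3)/(p - 1)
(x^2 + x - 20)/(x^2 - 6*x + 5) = (x^2 + x - 20)/(x^2 - 6*x + 5)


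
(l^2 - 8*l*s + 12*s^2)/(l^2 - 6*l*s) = (l - 2*s)/l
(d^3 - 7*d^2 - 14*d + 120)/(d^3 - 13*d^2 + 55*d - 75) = (d^2 - 2*d - 24)/(d^2 - 8*d + 15)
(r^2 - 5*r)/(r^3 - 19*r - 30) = r/(r^2 + 5*r + 6)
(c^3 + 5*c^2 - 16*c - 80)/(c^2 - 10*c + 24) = (c^2 + 9*c + 20)/(c - 6)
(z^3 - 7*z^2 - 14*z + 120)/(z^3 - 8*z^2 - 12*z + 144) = (z - 5)/(z - 6)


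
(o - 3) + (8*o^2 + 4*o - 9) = 8*o^2 + 5*o - 12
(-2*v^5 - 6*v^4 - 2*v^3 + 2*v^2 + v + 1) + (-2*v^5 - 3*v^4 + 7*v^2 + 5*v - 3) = -4*v^5 - 9*v^4 - 2*v^3 + 9*v^2 + 6*v - 2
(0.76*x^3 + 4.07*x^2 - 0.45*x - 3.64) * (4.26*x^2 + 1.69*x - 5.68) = 3.2376*x^5 + 18.6226*x^4 + 0.644500000000001*x^3 - 39.3845*x^2 - 3.5956*x + 20.6752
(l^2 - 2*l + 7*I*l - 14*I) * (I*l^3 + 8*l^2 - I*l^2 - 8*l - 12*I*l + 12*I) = I*l^5 + l^4 - 3*I*l^4 - 3*l^3 + 46*I*l^3 + 86*l^2 - 132*I*l^2 - 252*l + 88*I*l + 168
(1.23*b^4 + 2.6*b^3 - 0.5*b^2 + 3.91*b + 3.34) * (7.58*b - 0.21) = 9.3234*b^5 + 19.4497*b^4 - 4.336*b^3 + 29.7428*b^2 + 24.4961*b - 0.7014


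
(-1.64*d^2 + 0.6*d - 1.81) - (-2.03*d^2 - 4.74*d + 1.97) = 0.39*d^2 + 5.34*d - 3.78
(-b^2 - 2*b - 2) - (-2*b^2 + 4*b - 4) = b^2 - 6*b + 2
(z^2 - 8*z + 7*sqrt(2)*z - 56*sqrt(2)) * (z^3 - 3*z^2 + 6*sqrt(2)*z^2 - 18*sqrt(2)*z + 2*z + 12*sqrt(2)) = z^5 - 11*z^4 + 13*sqrt(2)*z^4 - 143*sqrt(2)*z^3 + 110*z^3 - 940*z^2 + 338*sqrt(2)*z^2 - 208*sqrt(2)*z + 2184*z - 1344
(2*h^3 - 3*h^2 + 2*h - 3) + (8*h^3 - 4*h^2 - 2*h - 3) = 10*h^3 - 7*h^2 - 6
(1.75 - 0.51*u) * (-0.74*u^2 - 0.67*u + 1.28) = 0.3774*u^3 - 0.9533*u^2 - 1.8253*u + 2.24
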